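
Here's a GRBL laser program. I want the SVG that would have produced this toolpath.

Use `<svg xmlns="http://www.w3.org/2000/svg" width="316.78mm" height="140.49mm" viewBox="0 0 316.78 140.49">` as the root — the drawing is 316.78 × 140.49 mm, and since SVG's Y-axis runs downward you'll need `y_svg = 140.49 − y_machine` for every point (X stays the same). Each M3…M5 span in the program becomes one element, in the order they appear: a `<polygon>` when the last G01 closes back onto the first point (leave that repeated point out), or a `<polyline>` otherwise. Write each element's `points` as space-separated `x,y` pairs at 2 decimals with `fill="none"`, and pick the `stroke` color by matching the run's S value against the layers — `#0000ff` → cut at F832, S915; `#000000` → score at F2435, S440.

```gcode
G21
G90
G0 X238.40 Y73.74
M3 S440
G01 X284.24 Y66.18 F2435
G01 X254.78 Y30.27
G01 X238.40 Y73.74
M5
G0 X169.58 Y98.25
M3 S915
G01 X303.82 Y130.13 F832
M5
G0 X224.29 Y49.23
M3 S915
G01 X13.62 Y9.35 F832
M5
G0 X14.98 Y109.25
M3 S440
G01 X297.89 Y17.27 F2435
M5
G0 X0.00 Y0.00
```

<svg xmlns="http://www.w3.org/2000/svg" width="316.78mm" height="140.49mm" viewBox="0 0 316.78 140.49">
  <polygon points="238.40,66.75 284.24,74.31 254.78,110.22" fill="none" stroke="#000000"/>
  <polyline points="169.58,42.24 303.82,10.36" fill="none" stroke="#0000ff"/>
  <polyline points="224.29,91.26 13.62,131.14" fill="none" stroke="#0000ff"/>
  <polyline points="14.98,31.24 297.89,123.22" fill="none" stroke="#000000"/>
</svg>

y_svg = 140.49 − y_m.

[1] S440→`#000000` (score); closed run; points: 238.40,66.75 284.24,74.31 254.78,110.22

[2] S915→`#0000ff` (cut); open run; points: 169.58,42.24 303.82,10.36

[3] S915→`#0000ff` (cut); open run; points: 224.29,91.26 13.62,131.14

[4] S440→`#000000` (score); open run; points: 14.98,31.24 297.89,123.22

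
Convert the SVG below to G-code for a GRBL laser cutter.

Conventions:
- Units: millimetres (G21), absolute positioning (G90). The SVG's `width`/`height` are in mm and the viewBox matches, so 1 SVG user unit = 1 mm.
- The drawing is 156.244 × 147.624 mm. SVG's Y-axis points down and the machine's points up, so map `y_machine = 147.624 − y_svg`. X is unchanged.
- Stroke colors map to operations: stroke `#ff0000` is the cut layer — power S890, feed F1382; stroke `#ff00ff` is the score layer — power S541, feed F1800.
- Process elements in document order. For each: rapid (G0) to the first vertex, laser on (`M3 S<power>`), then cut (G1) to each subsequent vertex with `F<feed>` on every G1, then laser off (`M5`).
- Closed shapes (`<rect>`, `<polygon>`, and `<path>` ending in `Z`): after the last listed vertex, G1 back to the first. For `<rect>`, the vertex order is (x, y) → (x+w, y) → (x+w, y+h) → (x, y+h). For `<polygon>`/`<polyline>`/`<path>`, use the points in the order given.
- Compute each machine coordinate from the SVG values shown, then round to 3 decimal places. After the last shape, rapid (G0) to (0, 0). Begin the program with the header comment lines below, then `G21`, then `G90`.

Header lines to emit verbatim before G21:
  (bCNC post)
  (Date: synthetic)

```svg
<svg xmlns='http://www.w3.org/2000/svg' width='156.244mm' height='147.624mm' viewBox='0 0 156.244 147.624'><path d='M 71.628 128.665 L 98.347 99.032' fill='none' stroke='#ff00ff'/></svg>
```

(bCNC post)
(Date: synthetic)
G21
G90
G0 X71.628 Y18.959
M3 S541
G1 X98.347 Y48.592 F1800
M5
G0 X0.000 Y0.000

1 u = 1 mm; y_m = 147.624 − y.

[1] `<path>` line segment, #ff00ff→score S541 F1800: (71.628,18.959) → (98.347,48.592)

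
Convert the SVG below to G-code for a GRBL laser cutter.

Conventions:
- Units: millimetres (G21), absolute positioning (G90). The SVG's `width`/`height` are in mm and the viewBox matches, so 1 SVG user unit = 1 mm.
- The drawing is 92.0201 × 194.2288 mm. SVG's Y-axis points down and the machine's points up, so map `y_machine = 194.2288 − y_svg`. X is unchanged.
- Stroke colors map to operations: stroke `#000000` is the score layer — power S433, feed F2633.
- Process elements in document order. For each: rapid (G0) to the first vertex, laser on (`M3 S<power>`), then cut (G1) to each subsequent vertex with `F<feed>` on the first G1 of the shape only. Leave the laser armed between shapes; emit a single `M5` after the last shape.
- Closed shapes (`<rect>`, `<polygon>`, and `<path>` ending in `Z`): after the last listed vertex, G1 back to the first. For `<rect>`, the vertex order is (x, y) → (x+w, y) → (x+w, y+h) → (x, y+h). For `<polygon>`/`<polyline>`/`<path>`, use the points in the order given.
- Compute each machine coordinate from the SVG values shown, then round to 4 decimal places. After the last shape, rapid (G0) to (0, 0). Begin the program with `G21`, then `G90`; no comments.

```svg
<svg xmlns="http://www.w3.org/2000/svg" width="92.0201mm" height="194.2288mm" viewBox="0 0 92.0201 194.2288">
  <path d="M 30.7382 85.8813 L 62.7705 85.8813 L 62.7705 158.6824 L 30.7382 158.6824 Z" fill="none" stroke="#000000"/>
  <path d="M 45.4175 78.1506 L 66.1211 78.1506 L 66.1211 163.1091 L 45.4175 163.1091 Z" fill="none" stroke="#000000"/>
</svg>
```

viewBox `0 0 92.0201 194.2288` with mm width/height → 1 unit = 1 mm. Flip: y_m = 194.2288 − y_svg.

**Shape 1** — `<path>` rectangle, stroke `#000000` → score (S433, F2633). Machine vertices: (30.7382,108.3475) → (62.7705,108.3475) → (62.7705,35.5464) → (30.7382,35.5464) → (30.7382,108.3475). Closed: final G1 returns to the first vertex.

**Shape 2** — `<path>` rectangle, stroke `#000000` → score (S433, F2633). Machine vertices: (45.4175,116.0782) → (66.1211,116.0782) → (66.1211,31.1197) → (45.4175,31.1197) → (45.4175,116.0782). Closed: final G1 returns to the first vertex.

G21
G90
G0 X30.7382 Y108.3475
M3 S433
G1 X62.7705 Y108.3475 F2633
G1 X62.7705 Y35.5464
G1 X30.7382 Y35.5464
G1 X30.7382 Y108.3475
G0 X45.4175 Y116.0782
M3 S433
G1 X66.1211 Y116.0782 F2633
G1 X66.1211 Y31.1197
G1 X45.4175 Y31.1197
G1 X45.4175 Y116.0782
M5
G0 X0.0000 Y0.0000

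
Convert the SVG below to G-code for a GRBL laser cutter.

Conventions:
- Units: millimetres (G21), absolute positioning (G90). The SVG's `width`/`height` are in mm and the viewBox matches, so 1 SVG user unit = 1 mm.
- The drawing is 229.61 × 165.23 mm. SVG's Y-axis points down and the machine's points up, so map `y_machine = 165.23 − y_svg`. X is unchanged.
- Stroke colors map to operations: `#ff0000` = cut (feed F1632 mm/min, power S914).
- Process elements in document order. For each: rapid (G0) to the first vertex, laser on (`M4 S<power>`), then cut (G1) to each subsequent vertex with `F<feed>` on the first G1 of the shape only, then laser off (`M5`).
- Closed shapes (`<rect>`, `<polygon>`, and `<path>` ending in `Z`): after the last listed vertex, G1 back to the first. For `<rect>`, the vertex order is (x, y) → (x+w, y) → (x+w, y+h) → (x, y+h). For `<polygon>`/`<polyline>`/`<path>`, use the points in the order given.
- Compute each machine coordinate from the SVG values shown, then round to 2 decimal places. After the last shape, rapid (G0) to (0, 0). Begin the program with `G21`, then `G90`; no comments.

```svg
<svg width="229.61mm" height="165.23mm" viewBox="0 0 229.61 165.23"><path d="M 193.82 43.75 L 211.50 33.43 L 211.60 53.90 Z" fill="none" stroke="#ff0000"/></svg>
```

Since the viewBox matches the mm dimensions, user units are millimetres directly. The only transform is the Y-flip y_m = 165.23 − y_svg.

Shape 1 is a regular polygon drawn with `<path>`. Its stroke #ff0000 means cut at S914, F1632. After flipping Y the toolpath is (193.82,121.48) → (211.50,131.80) → (211.60,111.33) → (193.82,121.48), returning to the start.

G21
G90
G0 X193.82 Y121.48
M4 S914
G1 X211.50 Y131.80 F1632
G1 X211.60 Y111.33
G1 X193.82 Y121.48
M5
G0 X0.00 Y0.00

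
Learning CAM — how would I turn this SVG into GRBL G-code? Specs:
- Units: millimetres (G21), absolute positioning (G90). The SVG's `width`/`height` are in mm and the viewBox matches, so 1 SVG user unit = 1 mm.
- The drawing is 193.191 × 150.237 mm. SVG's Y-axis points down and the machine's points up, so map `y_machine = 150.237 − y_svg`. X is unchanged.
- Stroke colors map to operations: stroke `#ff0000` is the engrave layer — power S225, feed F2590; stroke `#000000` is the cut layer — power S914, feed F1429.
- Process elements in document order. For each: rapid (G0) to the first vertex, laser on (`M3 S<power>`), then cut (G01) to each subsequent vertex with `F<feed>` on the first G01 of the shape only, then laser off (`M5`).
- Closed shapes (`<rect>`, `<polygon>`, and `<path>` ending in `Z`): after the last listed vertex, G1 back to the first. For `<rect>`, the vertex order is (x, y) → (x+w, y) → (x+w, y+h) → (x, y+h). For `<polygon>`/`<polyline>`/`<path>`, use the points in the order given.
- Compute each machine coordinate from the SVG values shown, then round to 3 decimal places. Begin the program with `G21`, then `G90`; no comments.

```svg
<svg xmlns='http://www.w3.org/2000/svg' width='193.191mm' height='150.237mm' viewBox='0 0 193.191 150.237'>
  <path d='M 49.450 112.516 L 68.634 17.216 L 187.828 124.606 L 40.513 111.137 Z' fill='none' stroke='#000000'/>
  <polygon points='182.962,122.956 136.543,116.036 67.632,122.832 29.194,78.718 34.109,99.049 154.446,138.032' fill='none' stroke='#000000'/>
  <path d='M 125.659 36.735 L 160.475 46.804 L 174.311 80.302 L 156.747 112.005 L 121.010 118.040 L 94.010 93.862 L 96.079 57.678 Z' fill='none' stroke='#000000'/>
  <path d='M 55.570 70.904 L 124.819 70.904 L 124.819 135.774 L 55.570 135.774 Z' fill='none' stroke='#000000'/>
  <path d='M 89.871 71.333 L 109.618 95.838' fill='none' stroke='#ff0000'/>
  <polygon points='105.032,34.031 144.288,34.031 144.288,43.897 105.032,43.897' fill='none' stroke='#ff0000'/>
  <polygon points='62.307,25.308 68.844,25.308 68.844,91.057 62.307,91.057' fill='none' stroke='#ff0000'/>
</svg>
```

G21
G90
G0 X49.450 Y37.721
M3 S914
G01 X68.634 Y133.021 F1429
G01 X187.828 Y25.631
G01 X40.513 Y39.100
G01 X49.450 Y37.721
M5
G0 X182.962 Y27.281
M3 S914
G01 X136.543 Y34.201 F1429
G01 X67.632 Y27.405
G01 X29.194 Y71.519
G01 X34.109 Y51.188
G01 X154.446 Y12.205
G01 X182.962 Y27.281
M5
G0 X125.659 Y113.502
M3 S914
G01 X160.475 Y103.433 F1429
G01 X174.311 Y69.935
G01 X156.747 Y38.232
G01 X121.010 Y32.197
G01 X94.010 Y56.375
G01 X96.079 Y92.559
G01 X125.659 Y113.502
M5
G0 X55.570 Y79.333
M3 S914
G01 X124.819 Y79.333 F1429
G01 X124.819 Y14.463
G01 X55.570 Y14.463
G01 X55.570 Y79.333
M5
G0 X89.871 Y78.904
M3 S225
G01 X109.618 Y54.399 F2590
M5
G0 X105.032 Y116.206
M3 S225
G01 X144.288 Y116.206 F2590
G01 X144.288 Y106.340
G01 X105.032 Y106.340
G01 X105.032 Y116.206
M5
G0 X62.307 Y124.929
M3 S225
G01 X68.844 Y124.929 F2590
G01 X68.844 Y59.180
G01 X62.307 Y59.180
G01 X62.307 Y124.929
M5

1 u = 1 mm; y_m = 150.237 − y.

[1] `<path>` closed polygon, #000000→cut S914 F1429: (49.450,37.721) → (68.634,133.021) → (187.828,25.631) → (40.513,39.100) → (49.450,37.721) (closed)

[2] `<polygon>` closed polygon, #000000→cut S914 F1429: (182.962,27.281) → (136.543,34.201) → (67.632,27.405) → (29.194,71.519) → (34.109,51.188) → (154.446,12.205) → (182.962,27.281) (closed)

[3] `<path>` regular polygon, #000000→cut S914 F1429: (125.659,113.502) → (160.475,103.433) → (174.311,69.935) → (156.747,38.232) → (121.010,32.197) → (94.010,56.375) → (96.079,92.559) → (125.659,113.502) (closed)

[4] `<path>` rectangle, #000000→cut S914 F1429: (55.570,79.333) → (124.819,79.333) → (124.819,14.463) → (55.570,14.463) → (55.570,79.333) (closed)

[5] `<path>` line segment, #ff0000→engrave S225 F2590: (89.871,78.904) → (109.618,54.399)

[6] `<polygon>` rectangle, #ff0000→engrave S225 F2590: (105.032,116.206) → (144.288,116.206) → (144.288,106.340) → (105.032,106.340) → (105.032,116.206) (closed)

[7] `<polygon>` rectangle, #ff0000→engrave S225 F2590: (62.307,124.929) → (68.844,124.929) → (68.844,59.180) → (62.307,59.180) → (62.307,124.929) (closed)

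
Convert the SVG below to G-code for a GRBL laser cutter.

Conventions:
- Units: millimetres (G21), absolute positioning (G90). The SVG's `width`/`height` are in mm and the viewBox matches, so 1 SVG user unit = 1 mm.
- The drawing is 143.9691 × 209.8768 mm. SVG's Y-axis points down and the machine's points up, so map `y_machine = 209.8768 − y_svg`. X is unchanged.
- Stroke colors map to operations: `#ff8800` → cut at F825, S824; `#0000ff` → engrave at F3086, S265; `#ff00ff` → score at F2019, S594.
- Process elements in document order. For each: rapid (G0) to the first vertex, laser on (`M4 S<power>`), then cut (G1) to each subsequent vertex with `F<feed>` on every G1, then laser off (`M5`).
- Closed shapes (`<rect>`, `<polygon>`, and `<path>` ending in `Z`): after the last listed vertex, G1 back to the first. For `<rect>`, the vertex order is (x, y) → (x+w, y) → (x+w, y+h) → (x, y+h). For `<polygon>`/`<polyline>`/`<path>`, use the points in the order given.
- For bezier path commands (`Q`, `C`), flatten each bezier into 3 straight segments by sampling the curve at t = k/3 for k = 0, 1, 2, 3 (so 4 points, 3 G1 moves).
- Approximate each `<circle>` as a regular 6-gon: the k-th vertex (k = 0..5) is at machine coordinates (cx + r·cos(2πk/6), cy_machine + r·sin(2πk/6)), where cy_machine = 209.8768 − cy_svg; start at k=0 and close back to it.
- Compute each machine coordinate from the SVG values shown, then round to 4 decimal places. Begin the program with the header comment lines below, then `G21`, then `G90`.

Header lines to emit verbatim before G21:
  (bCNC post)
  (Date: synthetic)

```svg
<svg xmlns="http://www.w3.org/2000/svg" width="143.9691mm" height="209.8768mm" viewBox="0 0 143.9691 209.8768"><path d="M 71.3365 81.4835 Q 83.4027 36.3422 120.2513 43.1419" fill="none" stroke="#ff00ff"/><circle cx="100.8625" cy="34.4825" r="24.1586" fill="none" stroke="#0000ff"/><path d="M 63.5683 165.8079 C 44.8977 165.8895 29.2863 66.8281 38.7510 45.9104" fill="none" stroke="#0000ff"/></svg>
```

(bCNC post)
(Date: synthetic)
G21
G90
G0 X71.3365 Y128.3933
M4 S594
G1 X82.1342 Y152.7163 F2019
G1 X98.4392 Y165.4968 F2019
G1 X120.2513 Y166.7349 F2019
M5
G0 X125.0211 Y175.3943
M4 S265
G1 X112.9418 Y196.3163 F3086
G1 X88.7832 Y196.3163 F3086
G1 X76.7039 Y175.3943 F3086
G1 X88.7832 Y154.4723 F3086
G1 X112.9418 Y154.4723 F3086
G1 X125.0211 Y175.3943 F3086
M5
G0 X63.5683 Y44.0689
M4 S265
G1 X46.7329 Y70.4688 F3086
G1 X36.8296 Y123.5670 F3086
G1 X38.7510 Y163.9664 F3086
M5

1 u = 1 mm; y_m = 209.8768 − y.

[1] `<path>` quadratic bezier, #ff00ff→score S594 F2019: (71.3365,128.3933) → (82.1342,152.7163) → (98.4392,165.4968) → (120.2513,166.7349)

[2] `<circle>` circle, #0000ff→engrave S265 F3086: (125.0211,175.3943) → (112.9418,196.3163) → (88.7832,196.3163) → (76.7039,175.3943) → (88.7832,154.4723) → (112.9418,154.4723) → (125.0211,175.3943) (closed)

[3] `<path>` cubic bezier, #0000ff→engrave S265 F3086: (63.5683,44.0689) → (46.7329,70.4688) → (36.8296,123.5670) → (38.7510,163.9664)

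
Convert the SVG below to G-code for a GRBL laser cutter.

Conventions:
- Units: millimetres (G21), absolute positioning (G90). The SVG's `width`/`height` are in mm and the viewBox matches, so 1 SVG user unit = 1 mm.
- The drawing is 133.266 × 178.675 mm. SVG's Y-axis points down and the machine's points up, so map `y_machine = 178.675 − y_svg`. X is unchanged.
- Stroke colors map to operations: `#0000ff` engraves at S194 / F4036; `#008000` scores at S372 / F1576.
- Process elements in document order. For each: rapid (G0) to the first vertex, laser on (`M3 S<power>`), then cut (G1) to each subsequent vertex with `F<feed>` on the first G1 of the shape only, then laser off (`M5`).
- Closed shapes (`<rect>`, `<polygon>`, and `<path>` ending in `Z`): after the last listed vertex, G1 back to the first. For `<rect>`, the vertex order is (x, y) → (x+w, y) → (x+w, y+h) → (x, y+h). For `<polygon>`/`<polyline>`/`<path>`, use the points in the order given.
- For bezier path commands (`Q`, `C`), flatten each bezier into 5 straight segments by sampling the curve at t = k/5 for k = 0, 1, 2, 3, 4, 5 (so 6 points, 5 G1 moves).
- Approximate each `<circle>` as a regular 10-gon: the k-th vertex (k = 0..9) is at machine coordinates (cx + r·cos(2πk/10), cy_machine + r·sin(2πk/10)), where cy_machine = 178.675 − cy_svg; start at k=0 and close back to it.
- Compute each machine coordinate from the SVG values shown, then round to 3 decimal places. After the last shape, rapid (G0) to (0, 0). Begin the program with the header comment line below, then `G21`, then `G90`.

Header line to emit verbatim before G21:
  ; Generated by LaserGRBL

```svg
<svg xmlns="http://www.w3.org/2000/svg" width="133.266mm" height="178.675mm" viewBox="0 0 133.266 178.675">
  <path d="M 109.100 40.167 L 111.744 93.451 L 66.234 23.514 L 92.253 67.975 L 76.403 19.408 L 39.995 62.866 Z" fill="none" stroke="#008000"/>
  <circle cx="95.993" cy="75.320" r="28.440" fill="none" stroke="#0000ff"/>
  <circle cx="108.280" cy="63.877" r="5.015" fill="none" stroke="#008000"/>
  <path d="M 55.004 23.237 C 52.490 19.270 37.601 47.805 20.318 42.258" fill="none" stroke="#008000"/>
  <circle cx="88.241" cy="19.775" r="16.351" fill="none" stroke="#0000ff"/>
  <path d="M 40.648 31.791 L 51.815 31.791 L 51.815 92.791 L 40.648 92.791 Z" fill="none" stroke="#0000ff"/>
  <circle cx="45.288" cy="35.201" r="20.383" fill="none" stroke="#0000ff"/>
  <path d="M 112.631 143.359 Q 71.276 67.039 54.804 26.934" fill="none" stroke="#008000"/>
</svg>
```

1 u = 1 mm; y_m = 178.675 − y.

[1] `<path>` closed polygon, #008000→score S372 F1576: (109.100,138.508) → (111.744,85.224) → (66.234,155.161) → (92.253,110.700) → (76.403,159.267) → (39.995,115.809) → (109.100,138.508) (closed)

[2] `<circle>` circle, #0000ff→engrave S194 F4036: (124.433,103.355) → (119.001,120.072) → (104.781,130.403) → (87.205,130.403) → (72.985,120.072) → (67.553,103.355) → (72.985,86.638) → (87.205,76.307) → (104.781,76.307) → (119.001,86.638) → (124.433,103.355) (closed)

[3] `<circle>` circle, #008000→score S372 F1576: (113.295,114.798) → (112.337,117.746) → (109.830,119.568) → (106.730,119.568) → (104.223,117.746) → (103.265,114.798) → (104.223,111.850) → (106.730,110.028) → (109.830,110.028) → (112.337,111.850) → (113.295,114.798) (closed)

[4] `<path>` cubic bezier, #008000→score S372 F1576: (55.004,155.438) → (52.090,154.451) → (46.686,148.859) → (39.270,141.859) → (30.321,136.646) → (20.318,136.417)

[5] `<circle>` circle, #0000ff→engrave S194 F4036: (104.592,158.900) → (101.469,168.511) → (93.294,174.451) → (83.188,174.451) → (75.013,168.511) → (71.890,158.900) → (75.013,149.289) → (83.188,143.349) → (93.294,143.349) → (101.469,149.289) → (104.592,158.900) (closed)

[6] `<path>` rectangle, #0000ff→engrave S194 F4036: (40.648,146.884) → (51.815,146.884) → (51.815,85.884) → (40.648,85.884) → (40.648,146.884) (closed)

[7] `<circle>` circle, #0000ff→engrave S194 F4036: (65.671,143.474) → (61.778,155.455) → (51.587,162.859) → (38.989,162.859) → (28.798,155.455) → (24.905,143.474) → (28.798,131.493) → (38.989,124.089) → (51.587,124.089) → (61.778,131.493) → (65.671,143.474) (closed)

[8] `<path>` quadratic bezier, #008000→score S372 F1576: (112.631,35.316) → (97.084,64.395) → (83.528,90.578) → (71.963,113.863) → (62.388,134.250) → (54.804,151.741)

; Generated by LaserGRBL
G21
G90
G0 X109.100 Y138.508
M3 S372
G1 X111.744 Y85.224 F1576
G1 X66.234 Y155.161
G1 X92.253 Y110.700
G1 X76.403 Y159.267
G1 X39.995 Y115.809
G1 X109.100 Y138.508
M5
G0 X124.433 Y103.355
M3 S194
G1 X119.001 Y120.072 F4036
G1 X104.781 Y130.403
G1 X87.205 Y130.403
G1 X72.985 Y120.072
G1 X67.553 Y103.355
G1 X72.985 Y86.638
G1 X87.205 Y76.307
G1 X104.781 Y76.307
G1 X119.001 Y86.638
G1 X124.433 Y103.355
M5
G0 X113.295 Y114.798
M3 S372
G1 X112.337 Y117.746 F1576
G1 X109.830 Y119.568
G1 X106.730 Y119.568
G1 X104.223 Y117.746
G1 X103.265 Y114.798
G1 X104.223 Y111.850
G1 X106.730 Y110.028
G1 X109.830 Y110.028
G1 X112.337 Y111.850
G1 X113.295 Y114.798
M5
G0 X55.004 Y155.438
M3 S372
G1 X52.090 Y154.451 F1576
G1 X46.686 Y148.859
G1 X39.270 Y141.859
G1 X30.321 Y136.646
G1 X20.318 Y136.417
M5
G0 X104.592 Y158.900
M3 S194
G1 X101.469 Y168.511 F4036
G1 X93.294 Y174.451
G1 X83.188 Y174.451
G1 X75.013 Y168.511
G1 X71.890 Y158.900
G1 X75.013 Y149.289
G1 X83.188 Y143.349
G1 X93.294 Y143.349
G1 X101.469 Y149.289
G1 X104.592 Y158.900
M5
G0 X40.648 Y146.884
M3 S194
G1 X51.815 Y146.884 F4036
G1 X51.815 Y85.884
G1 X40.648 Y85.884
G1 X40.648 Y146.884
M5
G0 X65.671 Y143.474
M3 S194
G1 X61.778 Y155.455 F4036
G1 X51.587 Y162.859
G1 X38.989 Y162.859
G1 X28.798 Y155.455
G1 X24.905 Y143.474
G1 X28.798 Y131.493
G1 X38.989 Y124.089
G1 X51.587 Y124.089
G1 X61.778 Y131.493
G1 X65.671 Y143.474
M5
G0 X112.631 Y35.316
M3 S372
G1 X97.084 Y64.395 F1576
G1 X83.528 Y90.578
G1 X71.963 Y113.863
G1 X62.388 Y134.250
G1 X54.804 Y151.741
M5
G0 X0.000 Y0.000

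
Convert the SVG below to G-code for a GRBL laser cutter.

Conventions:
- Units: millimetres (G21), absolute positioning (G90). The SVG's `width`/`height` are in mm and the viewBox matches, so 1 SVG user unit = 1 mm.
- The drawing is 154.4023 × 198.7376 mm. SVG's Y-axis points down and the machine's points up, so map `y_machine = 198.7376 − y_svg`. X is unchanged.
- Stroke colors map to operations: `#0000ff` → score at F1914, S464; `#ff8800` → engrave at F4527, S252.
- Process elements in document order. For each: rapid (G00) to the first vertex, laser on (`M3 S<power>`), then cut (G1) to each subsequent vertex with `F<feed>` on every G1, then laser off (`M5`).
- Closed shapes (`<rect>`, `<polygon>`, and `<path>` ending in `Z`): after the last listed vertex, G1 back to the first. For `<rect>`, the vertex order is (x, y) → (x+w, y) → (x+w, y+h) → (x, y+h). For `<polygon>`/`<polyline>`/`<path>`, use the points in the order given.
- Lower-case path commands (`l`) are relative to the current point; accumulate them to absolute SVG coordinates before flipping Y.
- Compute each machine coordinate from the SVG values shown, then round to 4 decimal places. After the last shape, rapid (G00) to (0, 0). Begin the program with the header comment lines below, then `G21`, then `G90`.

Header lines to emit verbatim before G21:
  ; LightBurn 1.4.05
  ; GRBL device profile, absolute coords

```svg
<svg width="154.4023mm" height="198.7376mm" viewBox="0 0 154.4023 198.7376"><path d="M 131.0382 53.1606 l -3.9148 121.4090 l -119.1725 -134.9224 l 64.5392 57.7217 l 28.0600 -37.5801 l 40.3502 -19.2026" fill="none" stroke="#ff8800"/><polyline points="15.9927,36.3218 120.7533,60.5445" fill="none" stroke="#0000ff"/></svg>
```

; LightBurn 1.4.05
; GRBL device profile, absolute coords
G21
G90
G00 X131.0382 Y145.5770
M3 S252
G1 X127.1234 Y24.1680 F4527
G1 X7.9509 Y159.0904 F4527
G1 X72.4901 Y101.3687 F4527
G1 X100.5501 Y138.9488 F4527
G1 X140.9003 Y158.1514 F4527
M5
G00 X15.9927 Y162.4158
M3 S464
G1 X120.7533 Y138.1931 F1914
M5
G00 X0.0000 Y0.0000

viewBox `0 0 154.4023 198.7376` with mm width/height → 1 unit = 1 mm. Flip: y_m = 198.7376 − y_svg.

**Shape 1** — `<path>` open polyline, stroke `#ff8800` → engrave (S252, F4527). Machine vertices: (131.0382,145.5770) → (127.1234,24.1680) → (7.9509,159.0904) → (72.4901,101.3687) → (100.5501,138.9488) → (140.9003,158.1514). Open path.

**Shape 2** — `<polyline>` line segment, stroke `#0000ff` → score (S464, F1914). Machine vertices: (15.9927,162.4158) → (120.7533,138.1931). Open path.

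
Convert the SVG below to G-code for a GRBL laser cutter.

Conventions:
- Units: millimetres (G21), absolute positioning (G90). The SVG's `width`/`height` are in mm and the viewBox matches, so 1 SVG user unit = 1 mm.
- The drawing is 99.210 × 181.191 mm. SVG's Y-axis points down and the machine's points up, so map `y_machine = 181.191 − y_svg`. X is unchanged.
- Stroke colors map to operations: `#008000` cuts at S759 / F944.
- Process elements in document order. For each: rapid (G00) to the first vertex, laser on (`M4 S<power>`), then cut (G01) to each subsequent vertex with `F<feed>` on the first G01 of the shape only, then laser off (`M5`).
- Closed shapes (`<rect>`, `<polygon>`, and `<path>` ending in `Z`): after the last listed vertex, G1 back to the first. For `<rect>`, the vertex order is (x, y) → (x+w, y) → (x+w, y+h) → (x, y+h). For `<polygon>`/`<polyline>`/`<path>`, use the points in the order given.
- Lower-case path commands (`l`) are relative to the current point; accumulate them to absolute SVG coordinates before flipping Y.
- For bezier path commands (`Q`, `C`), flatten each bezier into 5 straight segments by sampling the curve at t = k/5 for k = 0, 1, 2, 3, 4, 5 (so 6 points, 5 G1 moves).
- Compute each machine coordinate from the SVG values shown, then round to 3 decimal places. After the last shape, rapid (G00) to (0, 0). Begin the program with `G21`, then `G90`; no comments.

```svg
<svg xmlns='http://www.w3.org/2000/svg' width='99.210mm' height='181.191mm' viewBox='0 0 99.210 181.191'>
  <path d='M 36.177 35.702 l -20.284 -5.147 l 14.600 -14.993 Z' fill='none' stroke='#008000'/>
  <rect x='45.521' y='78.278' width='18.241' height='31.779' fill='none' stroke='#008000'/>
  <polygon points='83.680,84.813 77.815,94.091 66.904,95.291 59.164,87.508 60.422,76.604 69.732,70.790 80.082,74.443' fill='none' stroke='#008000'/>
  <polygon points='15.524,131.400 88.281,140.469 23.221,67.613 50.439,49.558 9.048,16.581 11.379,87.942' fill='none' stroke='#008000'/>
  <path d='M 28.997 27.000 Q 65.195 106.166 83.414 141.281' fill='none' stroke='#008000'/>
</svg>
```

G21
G90
G00 X36.177 Y145.489
M4 S759
G01 X15.893 Y150.636 F944
G01 X30.493 Y165.629
G01 X36.177 Y145.489
M5
G00 X45.521 Y102.913
M4 S759
G01 X63.762 Y102.913 F944
G01 X63.762 Y71.134
G01 X45.521 Y71.134
G01 X45.521 Y102.913
M5
G00 X83.680 Y96.378
M4 S759
G01 X77.815 Y87.100 F944
G01 X66.904 Y85.900
G01 X59.164 Y93.683
G01 X60.422 Y104.587
G01 X69.732 Y110.401
G01 X80.082 Y106.748
G01 X83.680 Y96.378
M5
G00 X15.524 Y49.791
M4 S759
G01 X88.281 Y40.722 F944
G01 X23.221 Y113.578
G01 X50.439 Y131.633
G01 X9.048 Y164.610
G01 X11.379 Y93.249
G01 X15.524 Y49.791
M5
G00 X28.997 Y154.191
M4 S759
G01 X42.757 Y124.287 F944
G01 X55.079 Y97.906
G01 X65.962 Y75.050
G01 X75.407 Y55.718
G01 X83.414 Y39.910
M5
G00 X0.000 Y0.000

viewBox `0 0 99.210 181.191` with mm width/height → 1 unit = 1 mm. Flip: y_m = 181.191 − y_svg.

**Shape 1** — `<path>` regular polygon, stroke `#008000` → cut (S759, F944). Machine vertices: (36.177,145.489) → (15.893,150.636) → (30.493,165.629) → (36.177,145.489). Closed: final G1 returns to the first vertex.

**Shape 2** — `<rect>` rectangle, stroke `#008000` → cut (S759, F944). Machine vertices: (45.521,102.913) → (63.762,102.913) → (63.762,71.134) → (45.521,71.134) → (45.521,102.913). Closed: final G1 returns to the first vertex.

**Shape 3** — `<polygon>` regular polygon, stroke `#008000` → cut (S759, F944). Machine vertices: (83.680,96.378) → (77.815,87.100) → (66.904,85.900) → (59.164,93.683) → (60.422,104.587) → (69.732,110.401) → (80.082,106.748) → (83.680,96.378). Closed: final G1 returns to the first vertex.

**Shape 4** — `<polygon>` closed polygon, stroke `#008000` → cut (S759, F944). Machine vertices: (15.524,49.791) → (88.281,40.722) → (23.221,113.578) → (50.439,131.633) → (9.048,164.610) → (11.379,93.249) → (15.524,49.791). Closed: final G1 returns to the first vertex.

**Shape 5** — `<path>` quadratic bezier, stroke `#008000` → cut (S759, F944). Control points (SVG): P0=(28.997,27.000), P1=(65.195,106.166), P2=(83.414,141.281); sampled at t=k/5. Machine vertices: (28.997,154.191) → (42.757,124.287) → (55.079,97.906) → (65.962,75.050) → (75.407,55.718) → (83.414,39.910). Open path.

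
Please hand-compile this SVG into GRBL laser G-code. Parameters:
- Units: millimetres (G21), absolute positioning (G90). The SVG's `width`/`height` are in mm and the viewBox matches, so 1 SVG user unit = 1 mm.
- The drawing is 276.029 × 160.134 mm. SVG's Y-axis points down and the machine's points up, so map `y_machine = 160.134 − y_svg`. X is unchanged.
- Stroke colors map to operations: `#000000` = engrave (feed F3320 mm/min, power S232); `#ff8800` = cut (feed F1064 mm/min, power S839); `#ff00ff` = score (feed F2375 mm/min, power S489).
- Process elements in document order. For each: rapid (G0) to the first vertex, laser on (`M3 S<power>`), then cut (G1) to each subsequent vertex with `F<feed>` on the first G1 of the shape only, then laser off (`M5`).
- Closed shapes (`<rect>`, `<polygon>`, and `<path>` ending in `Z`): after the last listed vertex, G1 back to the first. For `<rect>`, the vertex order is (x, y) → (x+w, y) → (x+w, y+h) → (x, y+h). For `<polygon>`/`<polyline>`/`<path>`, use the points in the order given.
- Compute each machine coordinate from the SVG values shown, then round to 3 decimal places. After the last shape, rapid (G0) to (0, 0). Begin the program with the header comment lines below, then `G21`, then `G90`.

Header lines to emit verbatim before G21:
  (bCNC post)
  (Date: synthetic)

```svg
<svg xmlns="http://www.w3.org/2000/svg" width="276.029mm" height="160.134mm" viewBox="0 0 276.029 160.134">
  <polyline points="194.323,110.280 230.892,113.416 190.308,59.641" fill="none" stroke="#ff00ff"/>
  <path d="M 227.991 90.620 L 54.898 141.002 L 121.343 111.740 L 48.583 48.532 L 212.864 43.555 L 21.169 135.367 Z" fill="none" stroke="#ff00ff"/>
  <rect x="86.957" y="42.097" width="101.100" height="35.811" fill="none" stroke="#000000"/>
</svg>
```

viewBox `0 0 276.029 160.134` with mm width/height → 1 unit = 1 mm. Flip: y_m = 160.134 − y_svg.

**Shape 1** — `<polyline>` open polyline, stroke `#ff00ff` → score (S489, F2375). Machine vertices: (194.323,49.854) → (230.892,46.718) → (190.308,100.493). Open path.

**Shape 2** — `<path>` closed polygon, stroke `#ff00ff` → score (S489, F2375). Machine vertices: (227.991,69.514) → (54.898,19.132) → (121.343,48.394) → (48.583,111.602) → (212.864,116.579) → (21.169,24.767) → (227.991,69.514). Closed: final G1 returns to the first vertex.

**Shape 3** — `<rect>` rectangle, stroke `#000000` → engrave (S232, F3320). Machine vertices: (86.957,118.037) → (188.057,118.037) → (188.057,82.226) → (86.957,82.226) → (86.957,118.037). Closed: final G1 returns to the first vertex.

(bCNC post)
(Date: synthetic)
G21
G90
G0 X194.323 Y49.854
M3 S489
G1 X230.892 Y46.718 F2375
G1 X190.308 Y100.493
M5
G0 X227.991 Y69.514
M3 S489
G1 X54.898 Y19.132 F2375
G1 X121.343 Y48.394
G1 X48.583 Y111.602
G1 X212.864 Y116.579
G1 X21.169 Y24.767
G1 X227.991 Y69.514
M5
G0 X86.957 Y118.037
M3 S232
G1 X188.057 Y118.037 F3320
G1 X188.057 Y82.226
G1 X86.957 Y82.226
G1 X86.957 Y118.037
M5
G0 X0.000 Y0.000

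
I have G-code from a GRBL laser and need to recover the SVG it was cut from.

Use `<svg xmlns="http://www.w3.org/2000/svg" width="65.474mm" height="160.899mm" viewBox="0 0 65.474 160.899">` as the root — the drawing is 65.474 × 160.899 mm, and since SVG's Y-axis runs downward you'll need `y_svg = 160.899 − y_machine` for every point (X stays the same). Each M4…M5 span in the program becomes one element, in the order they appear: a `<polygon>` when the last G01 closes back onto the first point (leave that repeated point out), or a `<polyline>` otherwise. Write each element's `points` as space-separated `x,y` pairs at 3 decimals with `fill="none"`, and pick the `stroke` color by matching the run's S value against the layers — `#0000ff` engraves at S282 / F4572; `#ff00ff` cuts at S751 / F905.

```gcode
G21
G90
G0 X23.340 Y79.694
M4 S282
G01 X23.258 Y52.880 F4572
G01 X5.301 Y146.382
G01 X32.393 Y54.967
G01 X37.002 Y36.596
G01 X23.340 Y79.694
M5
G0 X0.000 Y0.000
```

<svg xmlns="http://www.w3.org/2000/svg" width="65.474mm" height="160.899mm" viewBox="0 0 65.474 160.899">
  <polygon points="23.340,81.205 23.258,108.019 5.301,14.517 32.393,105.932 37.002,124.303" fill="none" stroke="#0000ff"/>
</svg>

Machine Y-up, SVG Y-down with viewBox height 160.899, so y_svg = 160.899 − y_machine; X carries over. Every run uses S282, so all elements get stroke `#0000ff` (engrave).

Run 1: The run returns to its start, so emit a `<polygon>` with points (Y-flipped): 23.340,81.205 23.258,108.019 5.301,14.517 32.393,105.932 37.002,124.303.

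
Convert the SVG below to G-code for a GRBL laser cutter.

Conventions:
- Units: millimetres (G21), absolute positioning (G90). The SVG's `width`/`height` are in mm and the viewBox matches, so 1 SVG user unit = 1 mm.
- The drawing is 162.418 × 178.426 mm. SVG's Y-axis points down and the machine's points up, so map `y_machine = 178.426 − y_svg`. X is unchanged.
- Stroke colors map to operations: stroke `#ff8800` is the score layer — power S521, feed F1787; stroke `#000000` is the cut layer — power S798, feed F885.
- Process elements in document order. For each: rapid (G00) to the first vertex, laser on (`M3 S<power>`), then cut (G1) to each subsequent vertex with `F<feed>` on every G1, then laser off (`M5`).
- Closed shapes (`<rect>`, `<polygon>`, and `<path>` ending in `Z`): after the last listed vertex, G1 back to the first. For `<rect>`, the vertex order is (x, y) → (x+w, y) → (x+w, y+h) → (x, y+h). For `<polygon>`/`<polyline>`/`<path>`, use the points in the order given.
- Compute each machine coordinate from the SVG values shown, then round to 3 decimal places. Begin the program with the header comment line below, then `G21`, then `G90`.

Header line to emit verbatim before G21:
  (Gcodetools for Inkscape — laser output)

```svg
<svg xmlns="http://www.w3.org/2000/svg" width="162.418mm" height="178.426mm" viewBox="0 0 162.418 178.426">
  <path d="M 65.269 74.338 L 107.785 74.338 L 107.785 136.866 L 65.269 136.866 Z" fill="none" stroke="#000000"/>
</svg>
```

viewBox `0 0 162.418 178.426` with mm width/height → 1 unit = 1 mm. Flip: y_m = 178.426 − y_svg.

**Shape 1** — `<path>` rectangle, stroke `#000000` → cut (S798, F885). Machine vertices: (65.269,104.088) → (107.785,104.088) → (107.785,41.560) → (65.269,41.560) → (65.269,104.088). Closed: final G1 returns to the first vertex.

(Gcodetools for Inkscape — laser output)
G21
G90
G00 X65.269 Y104.088
M3 S798
G1 X107.785 Y104.088 F885
G1 X107.785 Y41.560 F885
G1 X65.269 Y41.560 F885
G1 X65.269 Y104.088 F885
M5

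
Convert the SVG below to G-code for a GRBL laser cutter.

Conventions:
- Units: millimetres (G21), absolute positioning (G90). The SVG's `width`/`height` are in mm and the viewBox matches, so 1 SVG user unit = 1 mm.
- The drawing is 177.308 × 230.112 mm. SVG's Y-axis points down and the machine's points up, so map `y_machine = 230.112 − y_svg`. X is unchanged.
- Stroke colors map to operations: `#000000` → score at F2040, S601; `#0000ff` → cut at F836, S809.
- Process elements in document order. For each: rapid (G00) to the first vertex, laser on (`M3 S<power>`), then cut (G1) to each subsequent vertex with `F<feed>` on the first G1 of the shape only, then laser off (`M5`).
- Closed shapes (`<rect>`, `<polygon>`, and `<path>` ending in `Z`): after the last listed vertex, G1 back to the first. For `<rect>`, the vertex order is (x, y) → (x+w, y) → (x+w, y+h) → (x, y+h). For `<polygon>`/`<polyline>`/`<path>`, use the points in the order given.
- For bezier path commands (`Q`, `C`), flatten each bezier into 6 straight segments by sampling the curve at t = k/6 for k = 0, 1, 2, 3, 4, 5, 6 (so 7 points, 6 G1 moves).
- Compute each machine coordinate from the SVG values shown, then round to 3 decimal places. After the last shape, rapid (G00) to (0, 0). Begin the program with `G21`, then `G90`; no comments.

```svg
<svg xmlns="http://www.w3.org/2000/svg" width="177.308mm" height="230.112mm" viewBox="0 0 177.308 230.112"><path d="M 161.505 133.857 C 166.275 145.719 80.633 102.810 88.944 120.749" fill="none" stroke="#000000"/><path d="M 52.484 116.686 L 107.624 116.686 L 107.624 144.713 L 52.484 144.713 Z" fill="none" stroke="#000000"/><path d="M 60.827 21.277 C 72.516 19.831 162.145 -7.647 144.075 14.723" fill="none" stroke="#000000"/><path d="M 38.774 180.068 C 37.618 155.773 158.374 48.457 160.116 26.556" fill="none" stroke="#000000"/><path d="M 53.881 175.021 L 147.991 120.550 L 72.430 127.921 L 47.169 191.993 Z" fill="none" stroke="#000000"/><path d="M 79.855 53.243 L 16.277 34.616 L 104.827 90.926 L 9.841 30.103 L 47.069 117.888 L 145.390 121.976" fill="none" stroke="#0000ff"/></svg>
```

viewBox `0 0 177.308 230.112` with mm width/height → 1 unit = 1 mm. Flip: y_m = 230.112 − y_svg.

**Shape 1** — `<path>` cubic bezier, stroke `#000000` → score (S601, F2040). Control points (SVG): P0=(161.505,133.857), P1=(166.275,145.719), P2=(80.633,102.810), P3=(88.944,120.749); sampled at t=k/6. Machine vertices: (161.505,96.255) → (157.209,94.353) → (142.966,98.368) → (123.897,105.088) → (105.122,111.302) → (91.764,113.797) → (88.944,109.363). Open path.

**Shape 2** — `<path>` rectangle, stroke `#000000` → score (S601, F2040). Machine vertices: (52.484,113.426) → (107.624,113.426) → (107.624,85.399) → (52.484,85.399) → (52.484,113.426). Closed: final G1 returns to the first vertex.

**Shape 3** — `<path>` cubic bezier, stroke `#000000` → score (S601, F2040). Control points (SVG): P0=(60.827,21.277), P1=(72.516,19.831), P2=(162.145,-7.647), P3=(144.075,14.723); sampled at t=k/6. Machine vertices: (60.827,208.835) → (72.307,211.376) → (91.620,216.148) → (113.611,221.043) → (133.121,223.953) → (144.995,222.771) → (144.075,215.389). Open path.

**Shape 4** — `<path>` cubic bezier, stroke `#000000` → score (S601, F2040). Control points (SVG): P0=(38.774,180.068), P1=(37.618,155.773), P2=(158.374,48.457), P3=(160.116,26.556); sampled at t=k/6. Machine vertices: (38.774,50.044) → (47.240,68.330) → (69.332,95.774) → (98.358,127.698) → (127.626,159.422) → (150.443,186.267) → (160.116,203.556). Open path.

**Shape 5** — `<path>` closed polygon, stroke `#000000` → score (S601, F2040). Machine vertices: (53.881,55.091) → (147.991,109.562) → (72.430,102.191) → (47.169,38.119) → (53.881,55.091). Closed: final G1 returns to the first vertex.

**Shape 6** — `<path>` open polyline, stroke `#0000ff` → cut (S809, F836). Machine vertices: (79.855,176.869) → (16.277,195.496) → (104.827,139.186) → (9.841,200.009) → (47.069,112.224) → (145.390,108.136). Open path.

G21
G90
G00 X161.505 Y96.255
M3 S601
G1 X157.209 Y94.353 F2040
G1 X142.966 Y98.368
G1 X123.897 Y105.088
G1 X105.122 Y111.302
G1 X91.764 Y113.797
G1 X88.944 Y109.363
M5
G00 X52.484 Y113.426
M3 S601
G1 X107.624 Y113.426 F2040
G1 X107.624 Y85.399
G1 X52.484 Y85.399
G1 X52.484 Y113.426
M5
G00 X60.827 Y208.835
M3 S601
G1 X72.307 Y211.376 F2040
G1 X91.620 Y216.148
G1 X113.611 Y221.043
G1 X133.121 Y223.953
G1 X144.995 Y222.771
G1 X144.075 Y215.389
M5
G00 X38.774 Y50.044
M3 S601
G1 X47.240 Y68.330 F2040
G1 X69.332 Y95.774
G1 X98.358 Y127.698
G1 X127.626 Y159.422
G1 X150.443 Y186.267
G1 X160.116 Y203.556
M5
G00 X53.881 Y55.091
M3 S601
G1 X147.991 Y109.562 F2040
G1 X72.430 Y102.191
G1 X47.169 Y38.119
G1 X53.881 Y55.091
M5
G00 X79.855 Y176.869
M3 S809
G1 X16.277 Y195.496 F836
G1 X104.827 Y139.186
G1 X9.841 Y200.009
G1 X47.069 Y112.224
G1 X145.390 Y108.136
M5
G00 X0.000 Y0.000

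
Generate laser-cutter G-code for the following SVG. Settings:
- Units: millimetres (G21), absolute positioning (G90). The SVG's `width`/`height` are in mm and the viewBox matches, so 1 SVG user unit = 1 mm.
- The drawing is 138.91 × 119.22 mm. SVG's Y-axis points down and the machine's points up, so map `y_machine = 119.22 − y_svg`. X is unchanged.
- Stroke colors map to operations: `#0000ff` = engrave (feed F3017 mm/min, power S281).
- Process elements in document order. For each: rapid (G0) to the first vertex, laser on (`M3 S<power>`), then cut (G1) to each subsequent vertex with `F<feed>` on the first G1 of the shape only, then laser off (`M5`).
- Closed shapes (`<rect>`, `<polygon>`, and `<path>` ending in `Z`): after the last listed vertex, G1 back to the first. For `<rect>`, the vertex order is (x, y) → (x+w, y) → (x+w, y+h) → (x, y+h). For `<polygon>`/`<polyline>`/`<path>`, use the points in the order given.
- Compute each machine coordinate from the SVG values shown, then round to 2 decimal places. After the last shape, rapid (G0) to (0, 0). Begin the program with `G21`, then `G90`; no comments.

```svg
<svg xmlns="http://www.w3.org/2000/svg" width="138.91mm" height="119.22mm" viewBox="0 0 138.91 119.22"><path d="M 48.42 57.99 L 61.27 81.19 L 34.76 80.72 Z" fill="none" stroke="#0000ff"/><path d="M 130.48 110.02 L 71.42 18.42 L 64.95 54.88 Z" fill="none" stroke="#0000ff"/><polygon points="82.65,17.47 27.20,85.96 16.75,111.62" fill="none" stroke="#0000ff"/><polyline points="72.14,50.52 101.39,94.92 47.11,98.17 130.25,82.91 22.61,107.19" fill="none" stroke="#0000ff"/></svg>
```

viewBox `0 0 138.91 119.22` with mm width/height → 1 unit = 1 mm. Flip: y_m = 119.22 − y_svg.

**Shape 1** — `<path>` regular polygon, stroke `#0000ff` → engrave (S281, F3017). Machine vertices: (48.42,61.23) → (61.27,38.03) → (34.76,38.50) → (48.42,61.23). Closed: final G1 returns to the first vertex.

**Shape 2** — `<path>` closed polygon, stroke `#0000ff` → engrave (S281, F3017). Machine vertices: (130.48,9.20) → (71.42,100.80) → (64.95,64.34) → (130.48,9.20). Closed: final G1 returns to the first vertex.

**Shape 3** — `<polygon>` closed polygon, stroke `#0000ff` → engrave (S281, F3017). Machine vertices: (82.65,101.75) → (27.20,33.26) → (16.75,7.60) → (82.65,101.75). Closed: final G1 returns to the first vertex.

**Shape 4** — `<polyline>` open polyline, stroke `#0000ff` → engrave (S281, F3017). Machine vertices: (72.14,68.70) → (101.39,24.30) → (47.11,21.05) → (130.25,36.31) → (22.61,12.03). Open path.

G21
G90
G0 X48.42 Y61.23
M3 S281
G1 X61.27 Y38.03 F3017
G1 X34.76 Y38.50
G1 X48.42 Y61.23
M5
G0 X130.48 Y9.20
M3 S281
G1 X71.42 Y100.80 F3017
G1 X64.95 Y64.34
G1 X130.48 Y9.20
M5
G0 X82.65 Y101.75
M3 S281
G1 X27.20 Y33.26 F3017
G1 X16.75 Y7.60
G1 X82.65 Y101.75
M5
G0 X72.14 Y68.70
M3 S281
G1 X101.39 Y24.30 F3017
G1 X47.11 Y21.05
G1 X130.25 Y36.31
G1 X22.61 Y12.03
M5
G0 X0.00 Y0.00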